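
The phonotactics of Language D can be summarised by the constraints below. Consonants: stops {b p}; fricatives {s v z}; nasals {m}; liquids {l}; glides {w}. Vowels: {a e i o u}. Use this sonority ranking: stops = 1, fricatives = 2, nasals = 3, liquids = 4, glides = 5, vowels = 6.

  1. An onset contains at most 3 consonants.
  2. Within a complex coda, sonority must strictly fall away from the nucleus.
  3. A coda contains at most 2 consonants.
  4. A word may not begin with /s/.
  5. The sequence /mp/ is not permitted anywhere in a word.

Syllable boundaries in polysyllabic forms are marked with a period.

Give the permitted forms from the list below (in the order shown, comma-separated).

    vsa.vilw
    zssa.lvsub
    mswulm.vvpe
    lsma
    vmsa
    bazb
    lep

vsa.vilw — violates constraint 2: syllable 2 coda /lw/: /l/ (liquid, 4) → /w/ (glide, 5) does not fall → not permitted
zssa.lvsub — σ1 onset /zss/ (3C), coda /∅/ ok; σ2 onset /lvs/ (3C), coda /b/ ok → permitted
mswulm.vvpe — σ1 onset /msw/ (3C), coda /lm/ (4→3 falls) ok; σ2 onset /vvp/ (3C), coda /∅/ ok → permitted
lsma — σ1 onset /lsm/ (3C), coda /∅/ ok → permitted
vmsa — σ1 onset /vms/ (3C), coda /∅/ ok → permitted
bazb — σ1 onset /b/, coda /zb/ (2→1 falls) ok → permitted
lep — σ1 onset /l/, coda /p/ ok → permitted

zssa.lvsub, mswulm.vvpe, lsma, vmsa, bazb, lep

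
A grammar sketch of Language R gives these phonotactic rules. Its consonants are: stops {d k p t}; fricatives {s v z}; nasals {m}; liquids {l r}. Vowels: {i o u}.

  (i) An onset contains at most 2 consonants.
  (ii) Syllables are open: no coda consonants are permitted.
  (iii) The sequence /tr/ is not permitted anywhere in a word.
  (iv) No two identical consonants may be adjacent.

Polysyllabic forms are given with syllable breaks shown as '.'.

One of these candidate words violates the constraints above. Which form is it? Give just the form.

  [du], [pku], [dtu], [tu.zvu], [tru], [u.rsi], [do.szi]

[tru]

[du] — σ1 onset /d/, coda /∅/ ok → permitted
[pku] — σ1 onset /pk/ (2C), coda /∅/ ok → permitted
[dtu] — σ1 onset /dt/ (2C), coda /∅/ ok → permitted
[tu.zvu] — σ1 onset /t/, coda /∅/ ok; σ2 onset /zv/ (2C), coda /∅/ ok → permitted
[tru] — violates constraint (iii): contains banned sequence /tr/ → not permitted
[u.rsi] — σ1 onset /∅/, coda /∅/ ok; σ2 onset /rs/ (2C), coda /∅/ ok → permitted
[do.szi] — σ1 onset /d/, coda /∅/ ok; σ2 onset /sz/ (2C), coda /∅/ ok → permitted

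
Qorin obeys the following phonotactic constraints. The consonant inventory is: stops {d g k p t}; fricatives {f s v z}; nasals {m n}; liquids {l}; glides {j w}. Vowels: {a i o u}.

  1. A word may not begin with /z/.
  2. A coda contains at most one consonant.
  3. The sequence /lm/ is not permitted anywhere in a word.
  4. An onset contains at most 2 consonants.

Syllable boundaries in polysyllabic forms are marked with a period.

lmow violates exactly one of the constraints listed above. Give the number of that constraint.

lmow: contains banned sequence /lm/.
This is a violation of constraint 3: "The sequence /lm/ is not permitted anywhere in a word."
The remaining constraints (1, 2, 4) are satisfied.

3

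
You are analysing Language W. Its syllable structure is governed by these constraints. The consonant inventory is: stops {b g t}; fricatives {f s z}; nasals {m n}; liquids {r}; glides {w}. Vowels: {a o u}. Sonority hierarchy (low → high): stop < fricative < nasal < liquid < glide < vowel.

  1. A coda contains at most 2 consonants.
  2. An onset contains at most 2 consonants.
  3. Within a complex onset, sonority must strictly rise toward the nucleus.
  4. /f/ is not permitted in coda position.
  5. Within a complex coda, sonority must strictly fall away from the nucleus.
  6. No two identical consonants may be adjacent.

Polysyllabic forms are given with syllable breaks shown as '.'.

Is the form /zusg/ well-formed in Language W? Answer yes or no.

yes

/zusg/ — σ1 onset /z/, coda /sg/ (2→1 falls) ok → well-formed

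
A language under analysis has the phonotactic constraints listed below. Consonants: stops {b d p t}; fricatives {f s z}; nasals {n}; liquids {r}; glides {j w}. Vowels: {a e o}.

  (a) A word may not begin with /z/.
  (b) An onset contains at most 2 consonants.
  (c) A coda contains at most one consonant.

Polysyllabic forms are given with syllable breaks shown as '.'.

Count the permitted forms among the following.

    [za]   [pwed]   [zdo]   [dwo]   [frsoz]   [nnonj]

[za] — violates constraint (a): word begins with /z/ → not permitted
[pwed] — σ1 onset /pw/ (2C), coda /d/ ok → permitted
[zdo] — violates constraint (a): word begins with /z/ → not permitted
[dwo] — σ1 onset /dw/ (2C), coda /∅/ ok → permitted
[frsoz] — violates constraint (b): syllable 1 onset /frs/ has 3 consonants (> 2) → not permitted
[nnonj] — violates constraint (c): syllable 1 coda /nj/ has 2 consonants (> 1) → not permitted
Permitted: [pwed], [dwo] → 2.

2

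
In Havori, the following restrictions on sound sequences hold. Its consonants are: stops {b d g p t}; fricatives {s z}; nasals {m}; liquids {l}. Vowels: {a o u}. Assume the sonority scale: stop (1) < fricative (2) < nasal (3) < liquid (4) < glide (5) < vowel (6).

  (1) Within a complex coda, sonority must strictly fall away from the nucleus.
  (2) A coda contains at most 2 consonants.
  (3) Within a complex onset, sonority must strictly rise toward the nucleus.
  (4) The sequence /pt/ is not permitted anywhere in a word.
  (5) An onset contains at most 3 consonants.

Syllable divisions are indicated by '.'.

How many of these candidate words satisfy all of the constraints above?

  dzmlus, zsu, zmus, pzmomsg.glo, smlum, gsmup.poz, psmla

dzmlus — violates constraint 5: syllable 1 onset /dzml/ has 4 consonants (> 3) → phonotactically illegal
zsu — violates constraint 3: syllable 1 onset /zs/: /z/ (fricative, 2) → /s/ (fricative, 2) does not rise → phonotactically illegal
zmus — σ1 onset /zm/ (2→3 rises), coda /s/ ok → phonotactically legal
pzmomsg.glo — violates constraint 2: syllable 1 coda /msg/ has 3 consonants (> 2) → phonotactically illegal
smlum — σ1 onset /sml/ (2→3→4 rises), coda /m/ ok → phonotactically legal
gsmup.poz — σ1 onset /gsm/ (1→2→3 rises), coda /p/ ok; σ2 onset /p/, coda /z/ ok → phonotactically legal
psmla — violates constraint 5: syllable 1 onset /psml/ has 4 consonants (> 3) → phonotactically illegal
Phonotactically legal: zmus, smlum, gsmup.poz → 3.

3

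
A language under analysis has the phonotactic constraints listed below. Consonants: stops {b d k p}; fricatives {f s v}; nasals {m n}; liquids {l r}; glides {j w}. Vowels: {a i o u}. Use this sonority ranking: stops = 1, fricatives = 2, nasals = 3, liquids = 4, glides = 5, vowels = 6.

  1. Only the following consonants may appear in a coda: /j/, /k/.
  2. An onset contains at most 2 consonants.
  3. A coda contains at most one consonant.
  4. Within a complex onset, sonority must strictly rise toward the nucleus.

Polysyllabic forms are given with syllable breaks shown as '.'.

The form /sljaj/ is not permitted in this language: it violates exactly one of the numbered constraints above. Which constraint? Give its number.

/sljaj/: syllable 1 onset /slj/ has 3 consonants (> 2).
This is a violation of constraint 2: "An onset contains at most 2 consonants."
The remaining constraints (1, 3, 4) are satisfied.

2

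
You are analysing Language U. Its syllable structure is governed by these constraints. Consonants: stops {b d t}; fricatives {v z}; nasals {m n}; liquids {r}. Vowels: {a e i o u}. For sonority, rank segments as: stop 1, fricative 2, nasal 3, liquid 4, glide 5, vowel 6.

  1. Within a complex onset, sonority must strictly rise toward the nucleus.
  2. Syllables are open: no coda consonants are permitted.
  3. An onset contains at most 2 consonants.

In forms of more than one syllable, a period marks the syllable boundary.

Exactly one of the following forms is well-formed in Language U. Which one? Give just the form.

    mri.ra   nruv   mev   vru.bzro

mri.ra

mri.ra — σ1 onset /mr/ (3→4 rises), coda /∅/ ok; σ2 onset /r/, coda /∅/ ok → well-formed
nruv — violates constraint 2: syllable 1 coda /v/ has 1 consonant (> 0) → ill-formed
mev — violates constraint 2: syllable 1 coda /v/ has 1 consonant (> 0) → ill-formed
vru.bzro — violates constraint 3: syllable 2 onset /bzr/ has 3 consonants (> 2) → ill-formed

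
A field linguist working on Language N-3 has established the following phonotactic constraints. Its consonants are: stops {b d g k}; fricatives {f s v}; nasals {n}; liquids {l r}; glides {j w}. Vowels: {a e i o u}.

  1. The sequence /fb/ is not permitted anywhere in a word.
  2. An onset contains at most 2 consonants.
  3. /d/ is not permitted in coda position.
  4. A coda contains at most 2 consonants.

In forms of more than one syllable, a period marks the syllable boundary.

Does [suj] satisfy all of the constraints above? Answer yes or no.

[suj] — σ1 onset /s/, coda /j/ ok → well-formed

yes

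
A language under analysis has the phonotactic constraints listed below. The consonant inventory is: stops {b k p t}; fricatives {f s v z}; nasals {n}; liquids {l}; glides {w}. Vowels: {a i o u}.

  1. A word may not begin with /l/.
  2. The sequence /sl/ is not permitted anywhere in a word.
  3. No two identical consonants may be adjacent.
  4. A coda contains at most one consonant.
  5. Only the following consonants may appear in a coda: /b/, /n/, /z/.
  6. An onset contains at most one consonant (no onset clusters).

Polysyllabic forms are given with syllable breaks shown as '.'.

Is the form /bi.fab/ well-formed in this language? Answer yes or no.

yes

/bi.fab/ — σ1 onset /b/, coda /∅/ ok; σ2 onset /f/, coda /b/ ok → well-formed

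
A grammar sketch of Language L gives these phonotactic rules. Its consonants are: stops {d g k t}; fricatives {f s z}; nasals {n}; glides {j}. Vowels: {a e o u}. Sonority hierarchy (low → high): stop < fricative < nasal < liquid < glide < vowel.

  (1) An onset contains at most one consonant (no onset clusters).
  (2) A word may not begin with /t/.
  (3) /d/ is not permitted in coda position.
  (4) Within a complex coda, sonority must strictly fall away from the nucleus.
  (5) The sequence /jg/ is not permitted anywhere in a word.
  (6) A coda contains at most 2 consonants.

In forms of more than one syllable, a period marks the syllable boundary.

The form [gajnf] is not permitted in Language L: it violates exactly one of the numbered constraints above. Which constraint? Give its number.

6

[gajnf]: syllable 1 coda /jnf/ has 3 consonants (> 2).
This is a violation of constraint 6: "A coda contains at most 2 consonants."
The remaining constraints (1, 2, 3, 4, 5) are satisfied.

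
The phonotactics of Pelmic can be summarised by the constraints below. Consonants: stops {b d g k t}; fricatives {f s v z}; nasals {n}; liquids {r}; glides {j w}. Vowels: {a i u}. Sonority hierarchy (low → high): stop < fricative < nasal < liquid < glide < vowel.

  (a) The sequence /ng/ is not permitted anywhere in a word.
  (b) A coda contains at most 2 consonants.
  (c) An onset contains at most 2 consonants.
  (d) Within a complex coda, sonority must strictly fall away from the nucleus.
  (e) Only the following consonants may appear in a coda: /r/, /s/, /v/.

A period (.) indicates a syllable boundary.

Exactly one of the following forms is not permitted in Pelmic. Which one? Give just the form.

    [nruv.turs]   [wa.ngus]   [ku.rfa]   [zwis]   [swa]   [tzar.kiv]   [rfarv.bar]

[nruv.turs] — σ1 onset /nr/ (2C), coda /v/ ok; σ2 onset /t/, coda /rs/ (4→2 falls) ok → permitted
[wa.ngus] — violates constraint (a): contains banned sequence /ng/ → not permitted
[ku.rfa] — σ1 onset /k/, coda /∅/ ok; σ2 onset /rf/ (2C), coda /∅/ ok → permitted
[zwis] — σ1 onset /zw/ (2C), coda /s/ ok → permitted
[swa] — σ1 onset /sw/ (2C), coda /∅/ ok → permitted
[tzar.kiv] — σ1 onset /tz/ (2C), coda /r/ ok; σ2 onset /k/, coda /v/ ok → permitted
[rfarv.bar] — σ1 onset /rf/ (2C), coda /rv/ (4→2 falls) ok; σ2 onset /b/, coda /r/ ok → permitted

[wa.ngus]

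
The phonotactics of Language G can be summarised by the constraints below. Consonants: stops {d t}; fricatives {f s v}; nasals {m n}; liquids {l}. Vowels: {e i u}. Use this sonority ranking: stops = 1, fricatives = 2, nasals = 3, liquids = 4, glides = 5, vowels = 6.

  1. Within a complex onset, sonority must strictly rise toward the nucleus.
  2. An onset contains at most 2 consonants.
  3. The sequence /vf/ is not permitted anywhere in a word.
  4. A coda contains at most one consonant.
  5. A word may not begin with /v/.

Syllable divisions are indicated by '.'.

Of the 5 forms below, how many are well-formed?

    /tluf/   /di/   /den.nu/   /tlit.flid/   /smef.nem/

5

/tluf/ — σ1 onset /tl/ (1→4 rises), coda /f/ ok → well-formed
/di/ — σ1 onset /d/, coda /∅/ ok → well-formed
/den.nu/ — σ1 onset /d/, coda /n/ ok; σ2 onset /n/, coda /∅/ ok → well-formed
/tlit.flid/ — σ1 onset /tl/ (1→4 rises), coda /t/ ok; σ2 onset /fl/ (2→4 rises), coda /d/ ok → well-formed
/smef.nem/ — σ1 onset /sm/ (2→3 rises), coda /f/ ok; σ2 onset /n/, coda /m/ ok → well-formed
Well-formed: /tluf/, /di/, /den.nu/, /tlit.flid/, /smef.nem/ → 5.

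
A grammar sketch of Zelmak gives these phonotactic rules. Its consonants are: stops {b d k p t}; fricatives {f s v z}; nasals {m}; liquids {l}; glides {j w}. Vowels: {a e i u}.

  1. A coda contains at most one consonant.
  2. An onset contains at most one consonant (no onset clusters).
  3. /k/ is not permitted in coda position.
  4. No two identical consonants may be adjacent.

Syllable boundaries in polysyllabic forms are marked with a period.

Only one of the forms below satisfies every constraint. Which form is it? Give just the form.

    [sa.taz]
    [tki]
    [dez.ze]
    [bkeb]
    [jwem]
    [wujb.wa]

[sa.taz] — σ1 onset /s/, coda /∅/ ok; σ2 onset /t/, coda /z/ ok → well-formed
[tki] — violates constraint 2: syllable 1 onset /tk/ has 2 consonants (> 1) → ill-formed
[dez.ze] — violates constraint 4: adjacent identical consonants /zz/ → ill-formed
[bkeb] — violates constraint 2: syllable 1 onset /bk/ has 2 consonants (> 1) → ill-formed
[jwem] — violates constraint 2: syllable 1 onset /jw/ has 2 consonants (> 1) → ill-formed
[wujb.wa] — violates constraint 1: syllable 1 coda /jb/ has 2 consonants (> 1) → ill-formed

[sa.taz]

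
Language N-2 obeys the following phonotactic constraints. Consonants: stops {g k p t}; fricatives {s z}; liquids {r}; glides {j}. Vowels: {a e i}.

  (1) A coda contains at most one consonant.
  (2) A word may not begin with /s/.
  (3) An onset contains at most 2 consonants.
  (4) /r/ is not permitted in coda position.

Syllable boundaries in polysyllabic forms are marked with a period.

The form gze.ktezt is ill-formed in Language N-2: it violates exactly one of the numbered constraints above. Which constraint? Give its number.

gze.ktezt: syllable 2 coda /zt/ has 2 consonants (> 1).
This is a violation of constraint 1: "A coda contains at most one consonant."
The remaining constraints (2, 3, 4) are satisfied.

1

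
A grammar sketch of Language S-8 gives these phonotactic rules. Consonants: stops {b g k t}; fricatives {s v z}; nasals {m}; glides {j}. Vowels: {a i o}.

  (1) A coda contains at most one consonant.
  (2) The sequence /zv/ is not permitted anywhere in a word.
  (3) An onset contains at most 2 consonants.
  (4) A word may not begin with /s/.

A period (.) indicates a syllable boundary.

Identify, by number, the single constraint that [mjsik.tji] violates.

[mjsik.tji]: syllable 1 onset /mjs/ has 3 consonants (> 2).
This is a violation of constraint 3: "An onset contains at most 2 consonants."
The remaining constraints (1, 2, 4) are satisfied.

3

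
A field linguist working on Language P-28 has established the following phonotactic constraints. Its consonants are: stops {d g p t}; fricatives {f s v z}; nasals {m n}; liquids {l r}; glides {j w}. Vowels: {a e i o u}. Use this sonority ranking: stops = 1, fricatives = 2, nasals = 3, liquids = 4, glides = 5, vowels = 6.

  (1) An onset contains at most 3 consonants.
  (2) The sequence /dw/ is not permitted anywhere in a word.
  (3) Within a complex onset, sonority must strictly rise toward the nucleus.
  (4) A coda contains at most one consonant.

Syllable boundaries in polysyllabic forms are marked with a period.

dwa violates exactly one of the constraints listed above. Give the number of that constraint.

dwa: contains banned sequence /dw/.
This is a violation of constraint 2: "The sequence /dw/ is not permitted anywhere in a word."
The remaining constraints (1, 3, 4) are satisfied.

2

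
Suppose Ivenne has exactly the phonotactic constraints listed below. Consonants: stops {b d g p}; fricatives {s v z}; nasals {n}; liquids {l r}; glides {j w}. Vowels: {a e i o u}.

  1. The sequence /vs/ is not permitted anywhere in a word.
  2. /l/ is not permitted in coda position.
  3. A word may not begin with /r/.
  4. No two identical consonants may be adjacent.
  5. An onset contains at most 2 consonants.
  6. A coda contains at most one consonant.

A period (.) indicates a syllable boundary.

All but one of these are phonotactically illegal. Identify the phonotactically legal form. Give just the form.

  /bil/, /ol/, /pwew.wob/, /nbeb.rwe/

/bil/ — violates constraint 2: syllable 1 coda contains /l/ → phonotactically illegal
/ol/ — violates constraint 2: syllable 1 coda contains /l/ → phonotactically illegal
/pwew.wob/ — violates constraint 4: adjacent identical consonants /ww/ → phonotactically illegal
/nbeb.rwe/ — σ1 onset /nb/ (2C), coda /b/ ok; σ2 onset /rw/ (2C), coda /∅/ ok → phonotactically legal

/nbeb.rwe/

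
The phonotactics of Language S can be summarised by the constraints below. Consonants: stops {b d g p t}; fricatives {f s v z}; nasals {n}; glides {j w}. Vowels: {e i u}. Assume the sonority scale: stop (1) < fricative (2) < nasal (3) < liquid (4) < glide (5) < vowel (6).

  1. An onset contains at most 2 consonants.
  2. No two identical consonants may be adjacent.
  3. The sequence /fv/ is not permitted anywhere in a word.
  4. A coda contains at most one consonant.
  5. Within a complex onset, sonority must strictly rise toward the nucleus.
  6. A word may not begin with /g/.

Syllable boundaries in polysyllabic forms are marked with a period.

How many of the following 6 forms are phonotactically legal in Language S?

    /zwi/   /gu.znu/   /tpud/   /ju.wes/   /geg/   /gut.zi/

2

/zwi/ — σ1 onset /zw/ (2→5 rises), coda /∅/ ok → phonotactically legal
/gu.znu/ — violates constraint 6: word begins with /g/ → phonotactically illegal
/tpud/ — violates constraint 5: syllable 1 onset /tp/: /t/ (stop, 1) → /p/ (stop, 1) does not rise → phonotactically illegal
/ju.wes/ — σ1 onset /j/, coda /∅/ ok; σ2 onset /w/, coda /s/ ok → phonotactically legal
/geg/ — violates constraint 6: word begins with /g/ → phonotactically illegal
/gut.zi/ — violates constraint 6: word begins with /g/ → phonotactically illegal
Phonotactically legal: /zwi/, /ju.wes/ → 2.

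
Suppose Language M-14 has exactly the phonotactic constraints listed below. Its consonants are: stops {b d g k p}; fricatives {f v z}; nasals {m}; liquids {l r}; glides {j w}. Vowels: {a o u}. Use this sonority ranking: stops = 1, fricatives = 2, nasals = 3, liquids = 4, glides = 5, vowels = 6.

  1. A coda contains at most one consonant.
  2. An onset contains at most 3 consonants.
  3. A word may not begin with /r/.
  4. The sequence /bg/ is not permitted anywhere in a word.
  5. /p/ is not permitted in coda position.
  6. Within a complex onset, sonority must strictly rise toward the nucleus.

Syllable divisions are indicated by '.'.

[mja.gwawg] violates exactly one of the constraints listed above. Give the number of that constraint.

[mja.gwawg]: syllable 2 coda /wg/ has 2 consonants (> 1).
This is a violation of constraint 1: "A coda contains at most one consonant."
The remaining constraints (2, 3, 4, 5, 6) are satisfied.

1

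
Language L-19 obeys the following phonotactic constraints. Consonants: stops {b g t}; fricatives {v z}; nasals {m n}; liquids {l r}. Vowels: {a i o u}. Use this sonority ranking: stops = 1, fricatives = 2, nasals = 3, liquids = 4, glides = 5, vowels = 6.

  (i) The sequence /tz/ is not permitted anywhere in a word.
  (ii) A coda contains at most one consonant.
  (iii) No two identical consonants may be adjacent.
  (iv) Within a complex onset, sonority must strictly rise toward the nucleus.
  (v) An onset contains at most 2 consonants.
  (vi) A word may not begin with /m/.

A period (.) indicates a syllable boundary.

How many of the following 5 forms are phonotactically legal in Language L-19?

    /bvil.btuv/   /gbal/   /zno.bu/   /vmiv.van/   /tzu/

/bvil.btuv/ — violates constraint (iv): syllable 2 onset /bt/: /b/ (stop, 1) → /t/ (stop, 1) does not rise → phonotactically illegal
/gbal/ — violates constraint (iv): syllable 1 onset /gb/: /g/ (stop, 1) → /b/ (stop, 1) does not rise → phonotactically illegal
/zno.bu/ — σ1 onset /zn/ (2→3 rises), coda /∅/ ok; σ2 onset /b/, coda /∅/ ok → phonotactically legal
/vmiv.van/ — violates constraint (iii): adjacent identical consonants /vv/ → phonotactically illegal
/tzu/ — violates constraint (i): contains banned sequence /tz/ → phonotactically illegal
Phonotactically legal: /zno.bu/ → 1.

1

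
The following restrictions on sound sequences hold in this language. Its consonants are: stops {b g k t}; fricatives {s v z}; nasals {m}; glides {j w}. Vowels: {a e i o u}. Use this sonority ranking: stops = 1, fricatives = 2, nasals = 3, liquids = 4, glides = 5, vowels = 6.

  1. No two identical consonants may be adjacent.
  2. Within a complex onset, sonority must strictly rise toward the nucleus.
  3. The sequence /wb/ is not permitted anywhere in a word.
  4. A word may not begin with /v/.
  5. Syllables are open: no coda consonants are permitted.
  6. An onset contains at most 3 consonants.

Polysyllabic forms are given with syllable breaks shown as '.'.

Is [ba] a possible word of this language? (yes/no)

yes

[ba] — σ1 onset /b/, coda /∅/ ok → phonotactically legal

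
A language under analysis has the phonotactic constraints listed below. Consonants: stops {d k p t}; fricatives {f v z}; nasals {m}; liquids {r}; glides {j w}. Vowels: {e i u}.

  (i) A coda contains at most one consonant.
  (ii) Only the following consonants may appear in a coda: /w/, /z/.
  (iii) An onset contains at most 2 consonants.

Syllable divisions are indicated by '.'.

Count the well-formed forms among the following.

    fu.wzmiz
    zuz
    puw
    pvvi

fu.wzmiz — violates constraint (iii): syllable 2 onset /wzm/ has 3 consonants (> 2) → ill-formed
zuz — σ1 onset /z/, coda /z/ ok → well-formed
puw — σ1 onset /p/, coda /w/ ok → well-formed
pvvi — violates constraint (iii): syllable 1 onset /pvv/ has 3 consonants (> 2) → ill-formed
Well-formed: zuz, puw → 2.

2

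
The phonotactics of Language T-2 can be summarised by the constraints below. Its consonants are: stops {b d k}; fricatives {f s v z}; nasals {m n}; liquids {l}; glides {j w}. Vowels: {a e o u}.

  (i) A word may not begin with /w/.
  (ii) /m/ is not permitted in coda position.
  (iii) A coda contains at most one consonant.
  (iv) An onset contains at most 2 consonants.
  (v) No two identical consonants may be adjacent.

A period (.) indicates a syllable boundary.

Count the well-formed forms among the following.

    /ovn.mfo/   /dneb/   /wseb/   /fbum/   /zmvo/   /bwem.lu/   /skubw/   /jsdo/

1

/ovn.mfo/ — violates constraint (iii): syllable 1 coda /vn/ has 2 consonants (> 1) → ill-formed
/dneb/ — σ1 onset /dn/ (2C), coda /b/ ok → well-formed
/wseb/ — violates constraint (i): word begins with /w/ → ill-formed
/fbum/ — violates constraint (ii): syllable 1 coda contains /m/ → ill-formed
/zmvo/ — violates constraint (iv): syllable 1 onset /zmv/ has 3 consonants (> 2) → ill-formed
/bwem.lu/ — violates constraint (ii): syllable 1 coda contains /m/ → ill-formed
/skubw/ — violates constraint (iii): syllable 1 coda /bw/ has 2 consonants (> 1) → ill-formed
/jsdo/ — violates constraint (iv): syllable 1 onset /jsd/ has 3 consonants (> 2) → ill-formed
Well-formed: /dneb/ → 1.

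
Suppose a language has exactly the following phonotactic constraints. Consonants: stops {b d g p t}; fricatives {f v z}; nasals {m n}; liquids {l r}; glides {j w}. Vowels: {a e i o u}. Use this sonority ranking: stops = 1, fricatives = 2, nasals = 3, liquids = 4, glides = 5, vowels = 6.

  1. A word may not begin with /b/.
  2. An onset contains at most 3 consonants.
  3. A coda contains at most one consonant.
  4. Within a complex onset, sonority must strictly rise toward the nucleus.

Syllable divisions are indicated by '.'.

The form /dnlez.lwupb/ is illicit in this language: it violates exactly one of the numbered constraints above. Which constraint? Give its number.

3

/dnlez.lwupb/: syllable 2 coda /pb/ has 2 consonants (> 1).
This is a violation of constraint 3: "A coda contains at most one consonant."
The remaining constraints (1, 2, 4) are satisfied.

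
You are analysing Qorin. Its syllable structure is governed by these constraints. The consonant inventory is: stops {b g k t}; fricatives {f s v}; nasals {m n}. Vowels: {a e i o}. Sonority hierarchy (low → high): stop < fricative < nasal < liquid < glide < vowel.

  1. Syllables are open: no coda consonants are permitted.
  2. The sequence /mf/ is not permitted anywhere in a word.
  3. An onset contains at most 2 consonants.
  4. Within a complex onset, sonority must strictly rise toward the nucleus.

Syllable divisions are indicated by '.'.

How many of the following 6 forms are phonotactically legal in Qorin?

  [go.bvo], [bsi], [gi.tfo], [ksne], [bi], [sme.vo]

[go.bvo] — σ1 onset /g/, coda /∅/ ok; σ2 onset /bv/ (1→2 rises), coda /∅/ ok → phonotactically legal
[bsi] — σ1 onset /bs/ (1→2 rises), coda /∅/ ok → phonotactically legal
[gi.tfo] — σ1 onset /g/, coda /∅/ ok; σ2 onset /tf/ (1→2 rises), coda /∅/ ok → phonotactically legal
[ksne] — violates constraint 3: syllable 1 onset /ksn/ has 3 consonants (> 2) → phonotactically illegal
[bi] — σ1 onset /b/, coda /∅/ ok → phonotactically legal
[sme.vo] — σ1 onset /sm/ (2→3 rises), coda /∅/ ok; σ2 onset /v/, coda /∅/ ok → phonotactically legal
Phonotactically legal: [go.bvo], [bsi], [gi.tfo], [bi], [sme.vo] → 5.

5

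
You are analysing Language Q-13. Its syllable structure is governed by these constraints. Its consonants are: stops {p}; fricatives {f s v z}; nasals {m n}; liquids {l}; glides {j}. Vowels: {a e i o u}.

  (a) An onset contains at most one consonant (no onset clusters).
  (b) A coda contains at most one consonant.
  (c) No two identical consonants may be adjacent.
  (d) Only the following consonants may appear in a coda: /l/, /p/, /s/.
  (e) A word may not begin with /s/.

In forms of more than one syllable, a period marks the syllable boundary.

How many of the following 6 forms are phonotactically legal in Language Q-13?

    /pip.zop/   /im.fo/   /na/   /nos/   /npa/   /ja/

/pip.zop/ — σ1 onset /p/, coda /p/ ok; σ2 onset /z/, coda /p/ ok → phonotactically legal
/im.fo/ — violates constraint (d): syllable 1 coda contains /m/, which is not a licensed coda consonant → phonotactically illegal
/na/ — σ1 onset /n/, coda /∅/ ok → phonotactically legal
/nos/ — σ1 onset /n/, coda /s/ ok → phonotactically legal
/npa/ — violates constraint (a): syllable 1 onset /np/ has 2 consonants (> 1) → phonotactically illegal
/ja/ — σ1 onset /j/, coda /∅/ ok → phonotactically legal
Phonotactically legal: /pip.zop/, /na/, /nos/, /ja/ → 4.

4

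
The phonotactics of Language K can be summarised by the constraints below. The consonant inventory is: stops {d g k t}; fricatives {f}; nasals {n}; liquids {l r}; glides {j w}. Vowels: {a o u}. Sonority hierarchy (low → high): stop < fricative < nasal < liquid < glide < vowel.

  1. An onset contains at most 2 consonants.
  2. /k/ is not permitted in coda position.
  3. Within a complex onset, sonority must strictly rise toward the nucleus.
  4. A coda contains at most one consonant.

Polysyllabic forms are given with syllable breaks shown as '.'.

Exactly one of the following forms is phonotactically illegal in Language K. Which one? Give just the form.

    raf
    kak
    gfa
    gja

raf — σ1 onset /r/, coda /f/ ok → phonotactically legal
kak — violates constraint 2: syllable 1 coda contains /k/ → phonotactically illegal
gfa — σ1 onset /gf/ (1→2 rises), coda /∅/ ok → phonotactically legal
gja — σ1 onset /gj/ (1→5 rises), coda /∅/ ok → phonotactically legal

kak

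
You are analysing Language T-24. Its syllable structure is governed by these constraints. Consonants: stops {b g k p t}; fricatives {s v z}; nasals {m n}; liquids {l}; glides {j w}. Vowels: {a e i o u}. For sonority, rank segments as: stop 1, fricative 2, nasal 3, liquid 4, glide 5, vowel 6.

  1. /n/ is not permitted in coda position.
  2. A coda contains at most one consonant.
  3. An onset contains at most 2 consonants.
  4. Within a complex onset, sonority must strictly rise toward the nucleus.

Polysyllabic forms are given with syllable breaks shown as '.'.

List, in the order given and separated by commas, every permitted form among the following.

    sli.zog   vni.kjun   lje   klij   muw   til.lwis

sli.zog — σ1 onset /sl/ (2→4 rises), coda /∅/ ok; σ2 onset /z/, coda /g/ ok → permitted
vni.kjun — violates constraint 1: syllable 2 coda contains /n/ → not permitted
lje — σ1 onset /lj/ (4→5 rises), coda /∅/ ok → permitted
klij — σ1 onset /kl/ (1→4 rises), coda /j/ ok → permitted
muw — σ1 onset /m/, coda /w/ ok → permitted
til.lwis — σ1 onset /t/, coda /l/ ok; σ2 onset /lw/ (4→5 rises), coda /s/ ok → permitted

sli.zog, lje, klij, muw, til.lwis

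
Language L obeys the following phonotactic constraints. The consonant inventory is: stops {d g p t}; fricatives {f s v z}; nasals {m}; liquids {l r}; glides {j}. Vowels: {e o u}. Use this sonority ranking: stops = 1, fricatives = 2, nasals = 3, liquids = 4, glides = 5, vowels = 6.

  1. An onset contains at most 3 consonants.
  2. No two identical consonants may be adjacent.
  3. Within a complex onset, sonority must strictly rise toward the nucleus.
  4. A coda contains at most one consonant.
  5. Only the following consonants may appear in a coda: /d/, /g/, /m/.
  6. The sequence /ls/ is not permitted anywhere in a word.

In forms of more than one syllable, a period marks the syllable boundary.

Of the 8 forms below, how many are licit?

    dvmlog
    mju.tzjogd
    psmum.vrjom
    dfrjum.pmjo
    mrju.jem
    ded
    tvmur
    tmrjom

3

dvmlog — violates constraint 1: syllable 1 onset /dvml/ has 4 consonants (> 3) → illicit
mju.tzjogd — violates constraint 4: syllable 2 coda /gd/ has 2 consonants (> 1) → illicit
psmum.vrjom — σ1 onset /psm/ (1→2→3 rises), coda /m/ ok; σ2 onset /vrj/ (2→4→5 rises), coda /m/ ok → licit
dfrjum.pmjo — violates constraint 1: syllable 1 onset /dfrj/ has 4 consonants (> 3) → illicit
mrju.jem — σ1 onset /mrj/ (3→4→5 rises), coda /∅/ ok; σ2 onset /j/, coda /m/ ok → licit
ded — σ1 onset /d/, coda /d/ ok → licit
tvmur — violates constraint 5: syllable 1 coda contains /r/, which is not a licensed coda consonant → illicit
tmrjom — violates constraint 1: syllable 1 onset /tmrj/ has 4 consonants (> 3) → illicit
Licit: psmum.vrjom, mrju.jem, ded → 3.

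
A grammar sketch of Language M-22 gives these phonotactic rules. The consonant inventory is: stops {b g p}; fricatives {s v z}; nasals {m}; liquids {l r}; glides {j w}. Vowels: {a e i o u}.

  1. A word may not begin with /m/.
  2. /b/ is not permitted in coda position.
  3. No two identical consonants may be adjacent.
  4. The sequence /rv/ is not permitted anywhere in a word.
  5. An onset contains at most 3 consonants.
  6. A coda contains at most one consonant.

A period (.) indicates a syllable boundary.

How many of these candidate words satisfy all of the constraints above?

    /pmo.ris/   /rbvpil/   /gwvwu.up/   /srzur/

2

/pmo.ris/ — σ1 onset /pm/ (2C), coda /∅/ ok; σ2 onset /r/, coda /s/ ok → phonotactically legal
/rbvpil/ — violates constraint 5: syllable 1 onset /rbvp/ has 4 consonants (> 3) → phonotactically illegal
/gwvwu.up/ — violates constraint 5: syllable 1 onset /gwvw/ has 4 consonants (> 3) → phonotactically illegal
/srzur/ — σ1 onset /srz/ (3C), coda /r/ ok → phonotactically legal
Phonotactically legal: /pmo.ris/, /srzur/ → 2.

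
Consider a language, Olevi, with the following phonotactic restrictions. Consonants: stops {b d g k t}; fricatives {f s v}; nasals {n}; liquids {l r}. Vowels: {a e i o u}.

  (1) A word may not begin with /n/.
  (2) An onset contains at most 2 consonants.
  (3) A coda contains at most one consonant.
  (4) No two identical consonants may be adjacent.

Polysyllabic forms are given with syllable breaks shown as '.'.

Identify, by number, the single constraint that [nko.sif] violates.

1

[nko.sif]: word begins with /n/.
This is a violation of constraint 1: "A word may not begin with /n/."
The remaining constraints (2, 3, 4) are satisfied.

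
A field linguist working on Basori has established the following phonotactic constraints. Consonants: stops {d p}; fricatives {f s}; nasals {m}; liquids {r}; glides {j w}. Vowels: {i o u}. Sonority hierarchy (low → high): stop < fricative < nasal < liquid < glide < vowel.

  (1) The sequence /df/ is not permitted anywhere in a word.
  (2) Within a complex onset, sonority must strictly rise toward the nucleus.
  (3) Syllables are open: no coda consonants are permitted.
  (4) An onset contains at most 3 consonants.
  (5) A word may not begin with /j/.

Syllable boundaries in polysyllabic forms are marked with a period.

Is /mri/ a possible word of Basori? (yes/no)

/mri/ — σ1 onset /mr/ (3→4 rises), coda /∅/ ok → phonotactically legal

yes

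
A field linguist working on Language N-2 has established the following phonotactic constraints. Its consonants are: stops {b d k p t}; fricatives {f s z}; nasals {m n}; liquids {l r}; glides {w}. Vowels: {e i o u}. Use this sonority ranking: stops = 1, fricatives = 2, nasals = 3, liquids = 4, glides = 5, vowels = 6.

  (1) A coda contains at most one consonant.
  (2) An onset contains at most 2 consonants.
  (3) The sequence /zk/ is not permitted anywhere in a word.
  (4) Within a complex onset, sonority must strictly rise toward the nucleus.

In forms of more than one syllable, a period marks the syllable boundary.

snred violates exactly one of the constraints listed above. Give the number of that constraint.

snred: syllable 1 onset /snr/ has 3 consonants (> 2).
This is a violation of constraint 2: "An onset contains at most 2 consonants."
The remaining constraints (1, 3, 4) are satisfied.

2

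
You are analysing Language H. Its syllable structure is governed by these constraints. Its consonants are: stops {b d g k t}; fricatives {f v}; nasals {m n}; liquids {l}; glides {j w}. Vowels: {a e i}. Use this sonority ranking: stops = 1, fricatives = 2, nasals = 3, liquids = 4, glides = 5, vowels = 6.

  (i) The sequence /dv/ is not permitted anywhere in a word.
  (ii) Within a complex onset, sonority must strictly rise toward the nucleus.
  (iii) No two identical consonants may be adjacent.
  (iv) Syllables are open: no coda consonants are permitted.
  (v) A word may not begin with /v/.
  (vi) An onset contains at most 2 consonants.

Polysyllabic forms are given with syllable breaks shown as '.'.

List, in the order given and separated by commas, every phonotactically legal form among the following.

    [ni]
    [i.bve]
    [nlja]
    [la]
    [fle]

[ni], [i.bve], [la], [fle]

[ni] — σ1 onset /n/, coda /∅/ ok → phonotactically legal
[i.bve] — σ1 onset /∅/, coda /∅/ ok; σ2 onset /bv/ (1→2 rises), coda /∅/ ok → phonotactically legal
[nlja] — violates constraint (vi): syllable 1 onset /nlj/ has 3 consonants (> 2) → phonotactically illegal
[la] — σ1 onset /l/, coda /∅/ ok → phonotactically legal
[fle] — σ1 onset /fl/ (2→4 rises), coda /∅/ ok → phonotactically legal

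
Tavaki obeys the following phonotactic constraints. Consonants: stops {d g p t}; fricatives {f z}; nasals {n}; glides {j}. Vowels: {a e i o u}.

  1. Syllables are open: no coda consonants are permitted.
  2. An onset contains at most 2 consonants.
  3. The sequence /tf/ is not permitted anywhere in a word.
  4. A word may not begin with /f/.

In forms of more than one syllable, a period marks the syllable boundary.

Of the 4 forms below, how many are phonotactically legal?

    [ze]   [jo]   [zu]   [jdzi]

[ze] — σ1 onset /z/, coda /∅/ ok → phonotactically legal
[jo] — σ1 onset /j/, coda /∅/ ok → phonotactically legal
[zu] — σ1 onset /z/, coda /∅/ ok → phonotactically legal
[jdzi] — violates constraint 2: syllable 1 onset /jdz/ has 3 consonants (> 2) → phonotactically illegal
Phonotactically legal: [ze], [jo], [zu] → 3.

3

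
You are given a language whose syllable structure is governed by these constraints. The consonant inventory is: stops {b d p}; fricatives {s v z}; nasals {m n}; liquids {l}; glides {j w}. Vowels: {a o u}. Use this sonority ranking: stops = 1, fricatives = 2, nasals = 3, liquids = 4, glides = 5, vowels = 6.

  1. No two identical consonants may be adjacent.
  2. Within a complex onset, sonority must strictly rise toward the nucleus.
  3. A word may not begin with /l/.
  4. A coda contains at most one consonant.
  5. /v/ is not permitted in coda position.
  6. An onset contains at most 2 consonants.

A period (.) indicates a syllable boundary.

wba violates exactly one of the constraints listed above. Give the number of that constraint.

wba: syllable 1 onset /wb/: /w/ (glide, 5) → /b/ (stop, 1) does not rise.
This is a violation of constraint 2: "Within a complex onset, sonority must strictly rise toward the nucleus."
The remaining constraints (1, 3, 4, 5, 6) are satisfied.

2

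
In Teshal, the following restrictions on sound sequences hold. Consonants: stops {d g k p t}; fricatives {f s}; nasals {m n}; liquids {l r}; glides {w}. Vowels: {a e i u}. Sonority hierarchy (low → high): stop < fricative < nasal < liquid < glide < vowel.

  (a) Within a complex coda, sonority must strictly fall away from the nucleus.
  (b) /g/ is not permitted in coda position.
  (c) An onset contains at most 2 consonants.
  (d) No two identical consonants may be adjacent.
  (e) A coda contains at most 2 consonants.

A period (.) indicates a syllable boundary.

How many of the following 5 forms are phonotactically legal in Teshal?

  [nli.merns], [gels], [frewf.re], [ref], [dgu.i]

4

[nli.merns] — violates constraint (e): syllable 2 coda /rns/ has 3 consonants (> 2) → phonotactically illegal
[gels] — σ1 onset /g/, coda /ls/ (4→2 falls) ok → phonotactically legal
[frewf.re] — σ1 onset /fr/ (2C), coda /wf/ (5→2 falls) ok; σ2 onset /r/, coda /∅/ ok → phonotactically legal
[ref] — σ1 onset /r/, coda /f/ ok → phonotactically legal
[dgu.i] — σ1 onset /dg/ (2C), coda /∅/ ok; σ2 onset /∅/, coda /∅/ ok → phonotactically legal
Phonotactically legal: [gels], [frewf.re], [ref], [dgu.i] → 4.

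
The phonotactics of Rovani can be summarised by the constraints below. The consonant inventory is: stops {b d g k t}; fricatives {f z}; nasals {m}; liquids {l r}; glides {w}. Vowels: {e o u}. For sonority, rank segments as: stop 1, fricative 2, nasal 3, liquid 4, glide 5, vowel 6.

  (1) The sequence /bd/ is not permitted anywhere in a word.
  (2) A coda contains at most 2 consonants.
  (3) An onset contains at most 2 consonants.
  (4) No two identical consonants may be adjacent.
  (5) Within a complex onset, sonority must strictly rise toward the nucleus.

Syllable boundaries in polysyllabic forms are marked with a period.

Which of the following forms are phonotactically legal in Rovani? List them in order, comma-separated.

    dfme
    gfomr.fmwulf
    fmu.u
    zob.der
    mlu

fmu.u, mlu

dfme — violates constraint 3: syllable 1 onset /dfm/ has 3 consonants (> 2) → phonotactically illegal
gfomr.fmwulf — violates constraint 3: syllable 2 onset /fmw/ has 3 consonants (> 2) → phonotactically illegal
fmu.u — σ1 onset /fm/ (2→3 rises), coda /∅/ ok; σ2 onset /∅/, coda /∅/ ok → phonotactically legal
zob.der — violates constraint 1: contains banned sequence /bd/ → phonotactically illegal
mlu — σ1 onset /ml/ (3→4 rises), coda /∅/ ok → phonotactically legal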